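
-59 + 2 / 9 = -529 / 9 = -58.78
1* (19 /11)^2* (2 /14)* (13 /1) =4693 /847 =5.54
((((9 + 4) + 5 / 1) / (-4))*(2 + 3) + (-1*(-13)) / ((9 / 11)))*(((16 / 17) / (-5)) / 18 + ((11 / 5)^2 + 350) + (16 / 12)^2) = -9548161 / 4050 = -2357.57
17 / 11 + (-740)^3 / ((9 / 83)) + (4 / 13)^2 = -62524847500559 / 16731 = -3737065776.14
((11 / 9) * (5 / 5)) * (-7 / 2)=-77 / 18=-4.28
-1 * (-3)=3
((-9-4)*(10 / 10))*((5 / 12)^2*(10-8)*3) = -325 / 24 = -13.54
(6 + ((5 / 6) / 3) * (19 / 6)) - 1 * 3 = 419 / 108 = 3.88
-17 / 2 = -8.50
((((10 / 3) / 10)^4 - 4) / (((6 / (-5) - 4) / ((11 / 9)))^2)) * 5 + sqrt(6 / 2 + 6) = 8420333 / 4435236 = 1.90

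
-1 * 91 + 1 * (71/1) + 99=79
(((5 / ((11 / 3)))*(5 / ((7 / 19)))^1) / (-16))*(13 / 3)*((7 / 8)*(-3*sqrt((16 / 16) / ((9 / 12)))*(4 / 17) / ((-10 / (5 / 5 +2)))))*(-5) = 18525*sqrt(3) / 5984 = 5.36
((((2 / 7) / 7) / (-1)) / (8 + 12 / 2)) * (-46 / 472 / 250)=23 / 20237000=0.00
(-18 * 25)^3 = -91125000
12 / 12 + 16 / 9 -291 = -2594 / 9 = -288.22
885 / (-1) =-885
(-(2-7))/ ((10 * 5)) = 1/ 10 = 0.10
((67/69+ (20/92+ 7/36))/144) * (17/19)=19465/2265408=0.01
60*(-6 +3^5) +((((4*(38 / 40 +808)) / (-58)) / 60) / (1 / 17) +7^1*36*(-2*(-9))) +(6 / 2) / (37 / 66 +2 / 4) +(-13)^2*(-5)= 726659673 / 40600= 17898.02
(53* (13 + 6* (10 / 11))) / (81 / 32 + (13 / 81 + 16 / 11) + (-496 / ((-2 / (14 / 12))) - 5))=3.39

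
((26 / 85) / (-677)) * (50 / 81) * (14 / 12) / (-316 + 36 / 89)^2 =-3604055 / 1103203169540064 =-0.00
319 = 319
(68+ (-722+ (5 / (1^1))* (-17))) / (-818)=739 / 818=0.90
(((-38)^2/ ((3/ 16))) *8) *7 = 431274.67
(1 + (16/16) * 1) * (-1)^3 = -2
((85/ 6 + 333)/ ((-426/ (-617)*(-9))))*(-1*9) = 1285211/ 2556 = 502.82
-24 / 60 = -2 / 5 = -0.40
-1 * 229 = -229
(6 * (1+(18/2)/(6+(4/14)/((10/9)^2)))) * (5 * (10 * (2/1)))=1066200/727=1466.57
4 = 4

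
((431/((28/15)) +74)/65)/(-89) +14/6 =1108249/485940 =2.28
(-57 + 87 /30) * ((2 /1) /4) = -541 /20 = -27.05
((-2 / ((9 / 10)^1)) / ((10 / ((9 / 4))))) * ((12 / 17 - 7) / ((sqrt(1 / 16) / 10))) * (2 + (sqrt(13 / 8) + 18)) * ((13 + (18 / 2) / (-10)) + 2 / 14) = 91699 * sqrt(26) / 238 + 3667960 / 119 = 32787.79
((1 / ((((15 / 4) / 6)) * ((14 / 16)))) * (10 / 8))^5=1048576 / 16807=62.39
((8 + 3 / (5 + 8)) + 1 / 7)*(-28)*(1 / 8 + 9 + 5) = -43053 / 13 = -3311.77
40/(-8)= -5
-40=-40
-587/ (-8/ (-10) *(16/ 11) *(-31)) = 32285/ 1984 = 16.27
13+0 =13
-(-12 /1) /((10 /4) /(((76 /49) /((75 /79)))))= 48032 /6125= 7.84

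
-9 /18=-1 /2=-0.50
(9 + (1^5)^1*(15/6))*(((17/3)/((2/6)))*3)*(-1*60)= -35190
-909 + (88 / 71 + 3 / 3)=-64380 / 71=-906.76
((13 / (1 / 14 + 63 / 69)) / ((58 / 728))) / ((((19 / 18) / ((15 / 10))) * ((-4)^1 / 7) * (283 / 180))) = -12959102520 / 49430761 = -262.17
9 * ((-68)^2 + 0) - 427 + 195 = 41384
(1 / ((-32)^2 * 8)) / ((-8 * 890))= -1 / 58327040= -0.00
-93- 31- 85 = -209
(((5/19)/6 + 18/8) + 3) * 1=1207/228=5.29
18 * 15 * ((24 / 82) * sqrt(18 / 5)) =1944 * sqrt(10) / 41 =149.94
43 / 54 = 0.80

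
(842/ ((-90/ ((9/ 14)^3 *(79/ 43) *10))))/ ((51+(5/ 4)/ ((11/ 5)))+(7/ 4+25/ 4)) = -0.77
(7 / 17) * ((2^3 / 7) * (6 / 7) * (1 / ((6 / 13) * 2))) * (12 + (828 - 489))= 18252 / 119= 153.38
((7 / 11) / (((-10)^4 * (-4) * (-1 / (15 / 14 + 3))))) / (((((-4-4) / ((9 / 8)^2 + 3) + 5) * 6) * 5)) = 5187 / 7506400000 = 0.00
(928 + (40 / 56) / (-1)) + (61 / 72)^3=2424341635 / 2612736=927.89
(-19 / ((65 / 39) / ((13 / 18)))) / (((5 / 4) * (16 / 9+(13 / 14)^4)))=-56932512 / 21792625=-2.61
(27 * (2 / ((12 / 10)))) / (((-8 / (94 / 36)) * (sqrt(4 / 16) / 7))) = -1645 / 8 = -205.62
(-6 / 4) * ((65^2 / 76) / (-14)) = 12675 / 2128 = 5.96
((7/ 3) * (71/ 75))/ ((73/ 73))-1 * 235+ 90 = -32128/ 225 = -142.79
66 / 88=3 / 4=0.75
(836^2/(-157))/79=-698896/12403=-56.35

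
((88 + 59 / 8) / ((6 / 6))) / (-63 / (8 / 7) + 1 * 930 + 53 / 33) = 25179 / 231391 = 0.11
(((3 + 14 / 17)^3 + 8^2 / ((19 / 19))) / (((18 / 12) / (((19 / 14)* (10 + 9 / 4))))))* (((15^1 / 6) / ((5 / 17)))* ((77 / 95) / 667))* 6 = 317501723 / 3855260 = 82.36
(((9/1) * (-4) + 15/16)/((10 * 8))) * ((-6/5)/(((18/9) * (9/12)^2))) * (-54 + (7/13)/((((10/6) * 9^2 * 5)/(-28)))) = -44323301/1755000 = -25.26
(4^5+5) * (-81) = -83349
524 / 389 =1.35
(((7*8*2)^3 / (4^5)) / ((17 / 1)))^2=1882384 / 289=6513.44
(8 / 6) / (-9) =-4 / 27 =-0.15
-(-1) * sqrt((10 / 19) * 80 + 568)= 6 * sqrt(6118) / 19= 24.70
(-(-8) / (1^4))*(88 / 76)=176 / 19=9.26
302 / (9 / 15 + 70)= 1510 / 353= 4.28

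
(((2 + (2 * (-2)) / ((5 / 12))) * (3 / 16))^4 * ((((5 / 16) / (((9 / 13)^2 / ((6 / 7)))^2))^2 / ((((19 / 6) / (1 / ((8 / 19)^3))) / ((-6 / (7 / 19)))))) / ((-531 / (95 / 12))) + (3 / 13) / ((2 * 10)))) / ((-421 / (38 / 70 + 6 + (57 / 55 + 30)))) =-411722098199062588140117917 / 1078101384576743374848000000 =-0.38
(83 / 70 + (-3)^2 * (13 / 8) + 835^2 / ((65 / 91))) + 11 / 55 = 976131.01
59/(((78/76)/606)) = 452884/13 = 34837.23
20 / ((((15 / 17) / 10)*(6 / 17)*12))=1445 / 27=53.52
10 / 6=5 / 3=1.67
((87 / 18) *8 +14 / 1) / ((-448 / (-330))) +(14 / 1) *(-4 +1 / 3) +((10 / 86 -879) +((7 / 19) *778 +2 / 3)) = -604.12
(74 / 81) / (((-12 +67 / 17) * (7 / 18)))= -2516 / 8631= -0.29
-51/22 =-2.32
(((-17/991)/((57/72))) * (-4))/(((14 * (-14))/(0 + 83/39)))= -11288/11994073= -0.00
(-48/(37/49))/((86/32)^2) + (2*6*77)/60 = 2257241/342065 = 6.60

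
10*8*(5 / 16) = 25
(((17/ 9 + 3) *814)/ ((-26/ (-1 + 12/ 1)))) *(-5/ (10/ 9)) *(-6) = -590964/ 13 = -45458.77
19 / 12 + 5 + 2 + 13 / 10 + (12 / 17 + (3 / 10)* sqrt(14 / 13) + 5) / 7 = 10.74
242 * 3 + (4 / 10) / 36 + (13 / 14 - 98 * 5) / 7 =1446797 / 2205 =656.14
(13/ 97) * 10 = 130/ 97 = 1.34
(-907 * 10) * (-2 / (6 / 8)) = 72560 / 3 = 24186.67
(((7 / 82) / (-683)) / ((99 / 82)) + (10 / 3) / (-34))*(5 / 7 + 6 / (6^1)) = -451256 / 2682141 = -0.17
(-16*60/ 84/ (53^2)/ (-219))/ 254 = 40/ 546887019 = 0.00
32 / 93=0.34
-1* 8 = -8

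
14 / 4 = 7 / 2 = 3.50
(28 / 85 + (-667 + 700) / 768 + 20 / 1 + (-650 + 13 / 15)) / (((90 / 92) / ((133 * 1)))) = -25111646077 / 293760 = -85483.54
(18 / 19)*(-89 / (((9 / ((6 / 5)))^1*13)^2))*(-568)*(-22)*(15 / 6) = -4448576 / 16055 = -277.08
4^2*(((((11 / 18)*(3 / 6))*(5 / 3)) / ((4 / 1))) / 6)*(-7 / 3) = -385 / 486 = -0.79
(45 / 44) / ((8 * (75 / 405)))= 243 / 352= 0.69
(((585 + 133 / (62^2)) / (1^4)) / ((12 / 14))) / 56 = 2248873 / 184512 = 12.19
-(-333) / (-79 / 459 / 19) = -2904093 / 79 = -36760.67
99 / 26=3.81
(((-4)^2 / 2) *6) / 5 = 48 / 5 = 9.60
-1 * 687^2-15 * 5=-472044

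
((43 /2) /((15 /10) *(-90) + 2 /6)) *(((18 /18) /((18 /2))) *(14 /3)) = -301 /3636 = -0.08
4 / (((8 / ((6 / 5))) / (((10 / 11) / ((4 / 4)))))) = 6 / 11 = 0.55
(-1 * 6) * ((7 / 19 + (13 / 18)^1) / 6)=-373 / 342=-1.09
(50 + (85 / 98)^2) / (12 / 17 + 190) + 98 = 3059630689 / 31136168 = 98.27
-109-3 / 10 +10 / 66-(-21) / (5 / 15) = -15229 / 330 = -46.15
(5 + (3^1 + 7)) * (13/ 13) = 15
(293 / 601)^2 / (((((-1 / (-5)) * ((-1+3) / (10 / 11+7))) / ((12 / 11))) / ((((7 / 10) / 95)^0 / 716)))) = 0.01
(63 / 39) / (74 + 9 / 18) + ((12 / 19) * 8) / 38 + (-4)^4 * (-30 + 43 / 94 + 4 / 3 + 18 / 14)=-4756809975506 / 690166659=-6892.26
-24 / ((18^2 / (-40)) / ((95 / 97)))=7600 / 2619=2.90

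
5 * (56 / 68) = 70 / 17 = 4.12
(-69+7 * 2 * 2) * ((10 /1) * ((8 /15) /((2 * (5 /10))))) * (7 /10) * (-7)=16072 /15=1071.47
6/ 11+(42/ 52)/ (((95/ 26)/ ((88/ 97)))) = 75618/ 101365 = 0.75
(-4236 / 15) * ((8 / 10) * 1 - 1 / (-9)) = -57892 / 225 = -257.30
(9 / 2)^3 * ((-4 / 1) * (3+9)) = -4374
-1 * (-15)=15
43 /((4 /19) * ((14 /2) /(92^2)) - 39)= -1.10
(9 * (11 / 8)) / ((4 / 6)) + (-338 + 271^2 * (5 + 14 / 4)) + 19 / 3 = 29948899 / 48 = 623935.40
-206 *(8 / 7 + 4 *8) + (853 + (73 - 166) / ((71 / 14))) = -2978405 / 497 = -5992.77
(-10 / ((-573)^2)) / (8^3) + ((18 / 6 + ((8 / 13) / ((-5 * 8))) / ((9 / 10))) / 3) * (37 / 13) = 120596260633 / 42614477568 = 2.83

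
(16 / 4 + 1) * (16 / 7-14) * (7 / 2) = -205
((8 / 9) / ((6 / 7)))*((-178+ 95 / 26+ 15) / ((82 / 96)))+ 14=-286958 / 1599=-179.46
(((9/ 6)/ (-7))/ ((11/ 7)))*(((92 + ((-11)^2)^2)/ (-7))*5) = 220995/ 154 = 1435.03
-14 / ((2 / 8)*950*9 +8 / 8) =-4 / 611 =-0.01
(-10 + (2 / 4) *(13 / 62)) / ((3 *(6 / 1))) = -409 / 744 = -0.55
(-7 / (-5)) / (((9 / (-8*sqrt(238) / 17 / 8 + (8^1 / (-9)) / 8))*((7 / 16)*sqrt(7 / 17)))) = -16*sqrt(2) / 45-16*sqrt(119) / 2835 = -0.56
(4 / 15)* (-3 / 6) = -0.13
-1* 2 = -2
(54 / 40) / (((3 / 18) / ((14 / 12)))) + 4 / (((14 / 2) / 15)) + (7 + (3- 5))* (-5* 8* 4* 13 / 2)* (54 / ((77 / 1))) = -798321 / 220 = -3628.73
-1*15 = -15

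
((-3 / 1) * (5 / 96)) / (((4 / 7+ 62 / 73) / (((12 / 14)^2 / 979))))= -0.00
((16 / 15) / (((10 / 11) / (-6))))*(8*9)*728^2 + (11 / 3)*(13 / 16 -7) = -107455325043 / 400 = -268638312.61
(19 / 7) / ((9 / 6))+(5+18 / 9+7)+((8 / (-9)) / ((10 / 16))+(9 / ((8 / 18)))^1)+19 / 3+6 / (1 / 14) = 124.97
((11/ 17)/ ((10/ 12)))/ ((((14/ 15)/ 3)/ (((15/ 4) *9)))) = 40095/ 476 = 84.23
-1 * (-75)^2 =-5625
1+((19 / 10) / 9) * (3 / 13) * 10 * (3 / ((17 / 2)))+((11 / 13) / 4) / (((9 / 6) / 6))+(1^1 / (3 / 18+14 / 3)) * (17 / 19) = 268288 / 121771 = 2.20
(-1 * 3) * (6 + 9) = -45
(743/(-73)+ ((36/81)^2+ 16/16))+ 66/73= -47756/5913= -8.08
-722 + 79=-643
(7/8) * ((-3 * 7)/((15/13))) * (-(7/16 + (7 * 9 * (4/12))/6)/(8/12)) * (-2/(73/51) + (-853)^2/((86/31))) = 39647109913047/1607168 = 24668926.90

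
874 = 874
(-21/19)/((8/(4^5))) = -2688/19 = -141.47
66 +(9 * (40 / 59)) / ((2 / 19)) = 7314 / 59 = 123.97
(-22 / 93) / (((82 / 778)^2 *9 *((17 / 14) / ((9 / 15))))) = -46606868 / 39864915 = -1.17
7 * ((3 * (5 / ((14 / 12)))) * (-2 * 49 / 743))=-8820 / 743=-11.87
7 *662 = 4634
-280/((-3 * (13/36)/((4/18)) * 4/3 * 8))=70/13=5.38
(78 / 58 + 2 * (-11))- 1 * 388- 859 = -36762 / 29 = -1267.66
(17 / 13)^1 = 17 / 13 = 1.31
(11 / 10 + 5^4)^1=6261 / 10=626.10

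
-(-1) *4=4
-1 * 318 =-318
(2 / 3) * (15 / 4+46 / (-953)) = 14111 / 5718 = 2.47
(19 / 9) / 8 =19 / 72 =0.26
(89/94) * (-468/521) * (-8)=166608/24487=6.80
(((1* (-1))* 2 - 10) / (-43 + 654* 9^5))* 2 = -24 / 38618003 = -0.00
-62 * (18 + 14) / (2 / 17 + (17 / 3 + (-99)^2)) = -50592 / 250073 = -0.20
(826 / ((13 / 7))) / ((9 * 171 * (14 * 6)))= 413 / 120042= 0.00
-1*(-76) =76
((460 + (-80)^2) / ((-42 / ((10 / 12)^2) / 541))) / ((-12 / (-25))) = -82840625 / 648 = -127840.47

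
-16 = -16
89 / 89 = 1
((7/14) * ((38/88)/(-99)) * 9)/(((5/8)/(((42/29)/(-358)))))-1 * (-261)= 261.00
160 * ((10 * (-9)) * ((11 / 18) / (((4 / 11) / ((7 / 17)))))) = -169400 / 17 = -9964.71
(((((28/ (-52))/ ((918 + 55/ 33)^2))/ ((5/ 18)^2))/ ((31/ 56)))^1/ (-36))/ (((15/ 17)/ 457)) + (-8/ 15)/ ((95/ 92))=-11284333661768/ 21857139081375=-0.52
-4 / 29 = -0.14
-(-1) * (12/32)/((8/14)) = 0.66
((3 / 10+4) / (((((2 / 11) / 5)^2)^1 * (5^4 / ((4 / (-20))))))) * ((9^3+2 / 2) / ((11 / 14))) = -241703 / 250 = -966.81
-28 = -28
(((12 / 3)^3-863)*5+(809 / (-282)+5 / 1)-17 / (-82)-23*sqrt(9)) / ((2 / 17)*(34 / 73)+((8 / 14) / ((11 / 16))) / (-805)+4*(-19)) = 106246873480825 / 1986637828872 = 53.48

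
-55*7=-385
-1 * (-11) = 11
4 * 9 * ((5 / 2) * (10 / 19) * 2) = 1800 / 19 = 94.74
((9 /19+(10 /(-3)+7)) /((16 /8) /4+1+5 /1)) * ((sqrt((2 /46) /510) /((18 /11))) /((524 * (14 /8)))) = 1298 * sqrt(11730) /35867249145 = 0.00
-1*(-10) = 10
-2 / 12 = -1 / 6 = -0.17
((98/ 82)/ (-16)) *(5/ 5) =-49/ 656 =-0.07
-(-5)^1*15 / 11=6.82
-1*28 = -28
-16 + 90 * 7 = 614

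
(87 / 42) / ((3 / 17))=493 / 42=11.74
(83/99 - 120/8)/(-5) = 1402/495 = 2.83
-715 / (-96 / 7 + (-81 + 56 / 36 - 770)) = 3465 / 4183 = 0.83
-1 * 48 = -48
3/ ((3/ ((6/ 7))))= 6/ 7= 0.86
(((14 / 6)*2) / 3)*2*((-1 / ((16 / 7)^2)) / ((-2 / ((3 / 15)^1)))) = 343 / 5760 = 0.06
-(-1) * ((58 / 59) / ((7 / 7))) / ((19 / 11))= 638 / 1121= 0.57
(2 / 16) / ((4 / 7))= 7 / 32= 0.22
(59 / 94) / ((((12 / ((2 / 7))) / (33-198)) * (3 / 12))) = -3245 / 329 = -9.86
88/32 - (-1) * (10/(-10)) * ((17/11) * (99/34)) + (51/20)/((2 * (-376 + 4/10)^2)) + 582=580.25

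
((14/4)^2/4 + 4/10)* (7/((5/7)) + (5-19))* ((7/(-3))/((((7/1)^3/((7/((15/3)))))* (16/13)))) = 3601/32000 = 0.11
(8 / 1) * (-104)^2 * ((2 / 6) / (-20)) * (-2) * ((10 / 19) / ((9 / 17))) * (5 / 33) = 434.45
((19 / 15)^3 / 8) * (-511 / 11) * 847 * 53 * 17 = -243162846773 / 27000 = -9006031.36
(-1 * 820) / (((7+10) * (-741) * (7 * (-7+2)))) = -164 / 88179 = -0.00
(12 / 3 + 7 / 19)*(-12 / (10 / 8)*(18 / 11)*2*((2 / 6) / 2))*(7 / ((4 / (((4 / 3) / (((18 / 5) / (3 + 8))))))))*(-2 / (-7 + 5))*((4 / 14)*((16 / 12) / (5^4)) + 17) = -296320624 / 106875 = -2772.59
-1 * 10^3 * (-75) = 75000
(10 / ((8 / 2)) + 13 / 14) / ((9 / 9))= 3.43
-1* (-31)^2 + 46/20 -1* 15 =-9737/10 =-973.70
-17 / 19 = -0.89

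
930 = 930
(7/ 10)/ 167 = 7/ 1670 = 0.00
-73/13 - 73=-1022/13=-78.62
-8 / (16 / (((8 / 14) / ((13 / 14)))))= -4 / 13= -0.31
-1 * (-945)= 945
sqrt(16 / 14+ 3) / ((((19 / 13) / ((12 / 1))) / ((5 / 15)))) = 5.57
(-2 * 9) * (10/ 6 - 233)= 4164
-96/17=-5.65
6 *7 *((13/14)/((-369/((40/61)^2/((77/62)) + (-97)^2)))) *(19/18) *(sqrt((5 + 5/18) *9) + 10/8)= -665896600291 *sqrt(190)/1268697276 - 3329483001455/2537394552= -8546.95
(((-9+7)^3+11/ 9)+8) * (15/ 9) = 55/ 27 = 2.04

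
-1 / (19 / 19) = -1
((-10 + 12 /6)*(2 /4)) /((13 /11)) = -44 /13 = -3.38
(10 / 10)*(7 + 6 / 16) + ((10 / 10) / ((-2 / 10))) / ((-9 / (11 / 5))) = 619 / 72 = 8.60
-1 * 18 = -18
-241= -241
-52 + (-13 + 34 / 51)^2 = 901 / 9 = 100.11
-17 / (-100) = 17 / 100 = 0.17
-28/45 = -0.62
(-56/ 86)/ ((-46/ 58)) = 812/ 989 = 0.82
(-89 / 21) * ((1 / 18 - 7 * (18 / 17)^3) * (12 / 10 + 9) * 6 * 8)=17126.46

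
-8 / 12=-0.67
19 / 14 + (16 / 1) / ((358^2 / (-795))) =564259 / 448574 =1.26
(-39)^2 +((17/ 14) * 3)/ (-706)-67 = 14371285/ 9884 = 1453.99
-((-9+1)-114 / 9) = 62 / 3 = 20.67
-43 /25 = -1.72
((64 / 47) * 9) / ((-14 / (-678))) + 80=221584 / 329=673.51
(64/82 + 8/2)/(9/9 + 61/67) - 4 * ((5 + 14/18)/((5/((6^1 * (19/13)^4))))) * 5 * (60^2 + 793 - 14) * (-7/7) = 23959268505709/8647392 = 2770693.00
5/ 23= 0.22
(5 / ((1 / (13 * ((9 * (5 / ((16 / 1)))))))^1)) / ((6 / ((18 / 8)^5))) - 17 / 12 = 172579061 / 98304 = 1755.56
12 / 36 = 1 / 3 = 0.33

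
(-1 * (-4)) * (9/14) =18/7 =2.57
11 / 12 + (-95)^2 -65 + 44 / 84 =752761 / 84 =8961.44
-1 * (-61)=61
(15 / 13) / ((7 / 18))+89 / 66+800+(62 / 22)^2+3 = 53860813 / 66066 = 815.26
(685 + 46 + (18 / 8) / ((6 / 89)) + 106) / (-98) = -6963 / 784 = -8.88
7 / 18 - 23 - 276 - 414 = -12827 / 18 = -712.61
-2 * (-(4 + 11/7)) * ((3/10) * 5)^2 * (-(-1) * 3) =1053/14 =75.21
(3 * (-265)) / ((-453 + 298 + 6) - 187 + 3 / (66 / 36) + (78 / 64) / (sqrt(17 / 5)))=13339040 * sqrt(85) / 26165444763 + 62212536320 / 26165444763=2.38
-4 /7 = -0.57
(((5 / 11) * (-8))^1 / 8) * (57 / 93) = -95 / 341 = -0.28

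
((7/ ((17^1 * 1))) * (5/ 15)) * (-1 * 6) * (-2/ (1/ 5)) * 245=34300/ 17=2017.65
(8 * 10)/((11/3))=21.82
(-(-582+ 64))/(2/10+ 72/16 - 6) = -5180/13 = -398.46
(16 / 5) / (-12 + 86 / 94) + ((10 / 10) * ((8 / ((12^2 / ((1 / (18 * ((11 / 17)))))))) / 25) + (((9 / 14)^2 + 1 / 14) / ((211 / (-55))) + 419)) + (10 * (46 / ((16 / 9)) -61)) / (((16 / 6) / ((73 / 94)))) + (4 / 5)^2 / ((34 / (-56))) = 1934195810102502481 / 6135652073073600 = 315.24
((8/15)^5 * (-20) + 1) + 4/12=71428/151875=0.47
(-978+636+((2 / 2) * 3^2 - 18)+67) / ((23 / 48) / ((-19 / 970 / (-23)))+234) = -129504 / 363269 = -0.36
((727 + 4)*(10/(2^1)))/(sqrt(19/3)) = 3655*sqrt(57)/19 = 1452.35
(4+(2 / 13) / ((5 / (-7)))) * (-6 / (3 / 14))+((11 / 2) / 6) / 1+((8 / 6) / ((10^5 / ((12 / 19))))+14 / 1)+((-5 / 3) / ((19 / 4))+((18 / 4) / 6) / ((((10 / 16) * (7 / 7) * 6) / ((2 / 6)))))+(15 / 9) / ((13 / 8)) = -278835599 / 3087500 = -90.31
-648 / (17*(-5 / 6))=3888 / 85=45.74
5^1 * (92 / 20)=23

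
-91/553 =-13/79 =-0.16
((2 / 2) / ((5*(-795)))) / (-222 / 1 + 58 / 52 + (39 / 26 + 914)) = -13 / 35894250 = -0.00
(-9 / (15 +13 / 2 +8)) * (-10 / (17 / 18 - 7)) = -3240 / 6431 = -0.50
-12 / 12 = -1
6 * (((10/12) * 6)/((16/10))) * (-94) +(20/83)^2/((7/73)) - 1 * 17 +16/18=-1543333745/868014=-1778.01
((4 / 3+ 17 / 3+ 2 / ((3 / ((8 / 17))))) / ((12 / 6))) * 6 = 373 / 17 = 21.94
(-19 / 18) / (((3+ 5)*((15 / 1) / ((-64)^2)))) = -4864 / 135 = -36.03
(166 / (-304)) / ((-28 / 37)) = 3071 / 4256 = 0.72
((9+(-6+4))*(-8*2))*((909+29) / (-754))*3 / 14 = 11256 / 377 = 29.86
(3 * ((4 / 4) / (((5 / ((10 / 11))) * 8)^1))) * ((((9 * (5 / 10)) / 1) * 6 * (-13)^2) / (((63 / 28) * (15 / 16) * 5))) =8112 / 275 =29.50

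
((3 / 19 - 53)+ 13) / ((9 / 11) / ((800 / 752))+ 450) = -416350 / 4710537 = -0.09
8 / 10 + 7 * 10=354 / 5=70.80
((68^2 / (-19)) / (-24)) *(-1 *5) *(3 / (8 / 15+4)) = -1275 / 38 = -33.55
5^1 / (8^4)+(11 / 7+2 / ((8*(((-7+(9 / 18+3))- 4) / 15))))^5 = 97284035 / 68841472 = 1.41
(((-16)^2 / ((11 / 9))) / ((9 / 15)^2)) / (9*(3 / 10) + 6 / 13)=832000 / 4521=184.03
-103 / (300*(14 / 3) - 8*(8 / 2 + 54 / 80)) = -515 / 6813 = -0.08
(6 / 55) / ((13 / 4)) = 0.03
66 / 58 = 33 / 29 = 1.14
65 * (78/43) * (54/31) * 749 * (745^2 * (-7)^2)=5576891077894500/1333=4183714236980.12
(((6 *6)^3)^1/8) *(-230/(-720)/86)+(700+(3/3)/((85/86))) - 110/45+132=56068219/65790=852.23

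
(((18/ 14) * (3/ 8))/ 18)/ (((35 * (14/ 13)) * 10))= 39/ 548800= 0.00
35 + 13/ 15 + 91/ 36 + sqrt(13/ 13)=7091/ 180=39.39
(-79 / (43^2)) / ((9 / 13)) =-1027 / 16641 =-0.06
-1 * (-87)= 87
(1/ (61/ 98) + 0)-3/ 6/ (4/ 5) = 479/ 488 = 0.98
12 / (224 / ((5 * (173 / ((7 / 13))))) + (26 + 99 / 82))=11065080 / 25216171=0.44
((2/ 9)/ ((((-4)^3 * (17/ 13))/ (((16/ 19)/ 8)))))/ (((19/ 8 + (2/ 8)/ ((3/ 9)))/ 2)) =-13/ 72675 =-0.00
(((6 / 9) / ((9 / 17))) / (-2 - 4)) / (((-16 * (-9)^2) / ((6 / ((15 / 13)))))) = 221 / 262440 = 0.00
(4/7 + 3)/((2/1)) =1.79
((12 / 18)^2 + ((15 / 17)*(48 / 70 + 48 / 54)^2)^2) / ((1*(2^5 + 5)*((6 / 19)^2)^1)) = 5969529677329 / 4211160299325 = 1.42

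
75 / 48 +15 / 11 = 515 / 176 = 2.93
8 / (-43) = -8 / 43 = -0.19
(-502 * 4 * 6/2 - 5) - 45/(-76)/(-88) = -40321997/6688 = -6029.01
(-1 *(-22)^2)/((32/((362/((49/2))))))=-21901/98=-223.48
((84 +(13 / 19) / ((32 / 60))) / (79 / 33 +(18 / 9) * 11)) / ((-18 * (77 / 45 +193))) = -427779 / 428847328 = -0.00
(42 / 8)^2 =441 / 16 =27.56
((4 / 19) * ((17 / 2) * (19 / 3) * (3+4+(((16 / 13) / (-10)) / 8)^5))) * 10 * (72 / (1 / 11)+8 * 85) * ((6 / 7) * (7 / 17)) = 95645076788224 / 232058125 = 412160.00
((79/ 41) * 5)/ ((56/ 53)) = 20935/ 2296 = 9.12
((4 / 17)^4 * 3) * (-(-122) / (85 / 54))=5059584 / 7099285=0.71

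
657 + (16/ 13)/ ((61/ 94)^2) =31922437/ 48373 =659.92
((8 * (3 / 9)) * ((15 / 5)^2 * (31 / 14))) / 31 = 12 / 7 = 1.71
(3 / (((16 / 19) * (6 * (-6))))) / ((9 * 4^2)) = -19 / 27648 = -0.00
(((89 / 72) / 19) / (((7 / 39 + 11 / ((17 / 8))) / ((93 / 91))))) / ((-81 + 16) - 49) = -46903 / 430722096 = -0.00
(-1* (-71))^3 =357911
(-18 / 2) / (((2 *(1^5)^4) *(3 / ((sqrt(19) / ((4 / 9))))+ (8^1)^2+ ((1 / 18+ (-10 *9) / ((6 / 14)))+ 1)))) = 1944 *sqrt(19) / 129330163+ 4015251 / 129330163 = 0.03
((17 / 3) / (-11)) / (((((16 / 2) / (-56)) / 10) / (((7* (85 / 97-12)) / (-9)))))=311.99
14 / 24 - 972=-11657 / 12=-971.42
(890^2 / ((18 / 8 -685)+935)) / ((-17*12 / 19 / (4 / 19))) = -3168400 / 51459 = -61.57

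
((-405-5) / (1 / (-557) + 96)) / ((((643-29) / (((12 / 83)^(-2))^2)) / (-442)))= 1197605272728085 / 170196909696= 7036.59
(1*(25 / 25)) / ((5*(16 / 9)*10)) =9 / 800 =0.01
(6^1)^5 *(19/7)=147744/7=21106.29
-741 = -741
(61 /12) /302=61 /3624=0.02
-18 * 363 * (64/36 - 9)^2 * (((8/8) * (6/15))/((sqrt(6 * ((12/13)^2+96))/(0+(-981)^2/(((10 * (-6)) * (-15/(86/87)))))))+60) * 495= -10122255000 - 407434812213 * sqrt(682)/3596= -13081157383.51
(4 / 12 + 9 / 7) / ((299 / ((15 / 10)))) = 17 / 2093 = 0.01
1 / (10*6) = 1 / 60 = 0.02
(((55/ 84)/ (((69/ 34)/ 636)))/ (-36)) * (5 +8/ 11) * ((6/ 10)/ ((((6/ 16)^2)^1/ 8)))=-230656/ 207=-1114.28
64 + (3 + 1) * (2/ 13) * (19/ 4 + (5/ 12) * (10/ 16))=805/ 12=67.08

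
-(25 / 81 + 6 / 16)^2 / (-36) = 196249 / 15116544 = 0.01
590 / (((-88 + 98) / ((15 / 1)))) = 885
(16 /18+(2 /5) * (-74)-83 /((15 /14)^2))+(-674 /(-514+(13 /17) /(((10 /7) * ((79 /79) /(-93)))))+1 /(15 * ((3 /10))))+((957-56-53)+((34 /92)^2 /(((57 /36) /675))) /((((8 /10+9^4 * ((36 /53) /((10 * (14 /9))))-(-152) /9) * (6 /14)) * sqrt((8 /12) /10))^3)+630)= 4151391984087539625 * sqrt(15) /10530535854717603648043+29724842596 /21564675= 1378.41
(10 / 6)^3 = 125 / 27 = 4.63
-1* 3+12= 9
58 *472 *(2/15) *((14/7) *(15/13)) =109504/13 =8423.38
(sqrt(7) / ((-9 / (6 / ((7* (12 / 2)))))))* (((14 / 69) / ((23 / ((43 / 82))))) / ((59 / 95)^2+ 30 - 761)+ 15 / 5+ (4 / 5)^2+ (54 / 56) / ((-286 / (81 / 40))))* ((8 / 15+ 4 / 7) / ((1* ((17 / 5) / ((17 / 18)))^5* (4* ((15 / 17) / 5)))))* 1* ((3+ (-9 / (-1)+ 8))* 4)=-76924097737653328052875* sqrt(7) / 6441749850451555911503232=-0.03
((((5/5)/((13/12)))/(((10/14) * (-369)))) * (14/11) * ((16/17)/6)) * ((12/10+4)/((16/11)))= -392/156825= -0.00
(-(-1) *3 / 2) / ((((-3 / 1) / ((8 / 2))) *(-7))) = 0.29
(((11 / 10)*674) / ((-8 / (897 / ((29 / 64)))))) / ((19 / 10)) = -53202864 / 551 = -96556.92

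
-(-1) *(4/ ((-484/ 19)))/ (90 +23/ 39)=-741/ 427493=-0.00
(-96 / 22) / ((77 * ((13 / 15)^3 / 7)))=-162000 / 265837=-0.61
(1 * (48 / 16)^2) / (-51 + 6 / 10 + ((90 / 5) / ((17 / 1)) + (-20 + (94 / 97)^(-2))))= -6759540 / 51279619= -0.13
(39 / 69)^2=169 / 529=0.32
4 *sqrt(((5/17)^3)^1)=20 *sqrt(85)/289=0.64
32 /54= 16 /27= 0.59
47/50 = 0.94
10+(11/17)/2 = 351/34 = 10.32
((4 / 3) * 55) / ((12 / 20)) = 1100 / 9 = 122.22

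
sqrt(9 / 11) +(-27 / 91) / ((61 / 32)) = -864 / 5551 +3 *sqrt(11) / 11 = 0.75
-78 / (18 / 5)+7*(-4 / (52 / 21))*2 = -1727 / 39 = -44.28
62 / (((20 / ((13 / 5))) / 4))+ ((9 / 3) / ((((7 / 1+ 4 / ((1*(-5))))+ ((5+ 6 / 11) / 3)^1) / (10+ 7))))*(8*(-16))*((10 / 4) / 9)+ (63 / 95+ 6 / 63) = -159212303 / 827925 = -192.30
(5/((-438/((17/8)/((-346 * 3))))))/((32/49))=4165/116388864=0.00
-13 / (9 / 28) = -364 / 9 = -40.44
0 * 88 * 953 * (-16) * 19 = 0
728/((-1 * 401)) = -728/401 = -1.82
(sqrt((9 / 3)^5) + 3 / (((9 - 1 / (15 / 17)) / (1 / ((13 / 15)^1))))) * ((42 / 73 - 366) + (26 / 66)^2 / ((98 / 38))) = -1423223633 * sqrt(3) / 432817 - 8210905575 / 51072406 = -5856.24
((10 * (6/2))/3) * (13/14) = 9.29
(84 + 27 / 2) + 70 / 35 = 199 / 2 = 99.50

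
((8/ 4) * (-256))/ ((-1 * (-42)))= -256/ 21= -12.19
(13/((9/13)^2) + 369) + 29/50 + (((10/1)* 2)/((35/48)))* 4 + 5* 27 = 18184193/28350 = 641.42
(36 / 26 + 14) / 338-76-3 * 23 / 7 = -1319697 / 15379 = -85.81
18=18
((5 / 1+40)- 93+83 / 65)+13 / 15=-8942 / 195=-45.86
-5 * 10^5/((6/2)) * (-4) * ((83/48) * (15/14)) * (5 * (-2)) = -259375000/21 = -12351190.48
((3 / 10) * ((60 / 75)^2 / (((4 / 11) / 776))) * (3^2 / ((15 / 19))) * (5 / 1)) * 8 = 186835.97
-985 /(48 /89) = -87665 /48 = -1826.35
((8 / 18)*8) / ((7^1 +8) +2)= 32 / 153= 0.21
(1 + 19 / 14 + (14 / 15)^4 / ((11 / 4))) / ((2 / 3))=20528171 / 5197500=3.95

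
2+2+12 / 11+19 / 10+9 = 1759 / 110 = 15.99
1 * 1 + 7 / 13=20 / 13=1.54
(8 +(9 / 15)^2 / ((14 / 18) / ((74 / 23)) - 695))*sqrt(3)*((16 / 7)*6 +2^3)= 14065442512*sqrt(3) / 80974075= 300.86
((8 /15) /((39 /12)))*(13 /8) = 4 /15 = 0.27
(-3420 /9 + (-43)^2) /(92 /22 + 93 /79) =1276561 /4657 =274.12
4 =4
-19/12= -1.58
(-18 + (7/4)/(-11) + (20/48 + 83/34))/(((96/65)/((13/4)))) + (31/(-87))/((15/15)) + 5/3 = -25270601/780912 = -32.36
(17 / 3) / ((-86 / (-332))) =21.88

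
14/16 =7/8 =0.88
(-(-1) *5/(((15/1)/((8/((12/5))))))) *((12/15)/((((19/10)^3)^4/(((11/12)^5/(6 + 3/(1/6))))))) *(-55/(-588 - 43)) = 8650200195312500/9163103845099634944551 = 0.00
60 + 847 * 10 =8530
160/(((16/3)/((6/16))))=45/4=11.25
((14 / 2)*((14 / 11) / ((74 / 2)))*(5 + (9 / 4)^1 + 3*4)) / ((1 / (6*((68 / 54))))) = 11662 / 333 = 35.02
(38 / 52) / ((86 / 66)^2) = 20691 / 48074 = 0.43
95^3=857375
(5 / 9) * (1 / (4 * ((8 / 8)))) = 5 / 36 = 0.14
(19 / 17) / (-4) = -19 / 68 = -0.28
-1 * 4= -4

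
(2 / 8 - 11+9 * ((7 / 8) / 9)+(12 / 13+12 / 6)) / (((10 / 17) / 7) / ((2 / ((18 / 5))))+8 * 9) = -0.10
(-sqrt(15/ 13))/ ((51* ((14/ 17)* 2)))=-sqrt(195)/ 1092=-0.01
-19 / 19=-1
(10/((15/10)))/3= 20/9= 2.22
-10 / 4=-5 / 2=-2.50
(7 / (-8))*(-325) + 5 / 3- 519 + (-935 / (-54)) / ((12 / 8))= -143477 / 648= -221.42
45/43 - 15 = -13.95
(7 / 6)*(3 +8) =77 / 6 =12.83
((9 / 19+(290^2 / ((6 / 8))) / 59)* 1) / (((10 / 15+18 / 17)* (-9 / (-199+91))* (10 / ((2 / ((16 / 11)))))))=326052843 / 179360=1817.87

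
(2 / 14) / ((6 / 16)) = 8 / 21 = 0.38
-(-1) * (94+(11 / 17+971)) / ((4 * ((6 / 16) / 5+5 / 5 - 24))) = -25880 / 2227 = -11.62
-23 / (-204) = 23 / 204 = 0.11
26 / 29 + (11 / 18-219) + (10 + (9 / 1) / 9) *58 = 219505 / 522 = 420.51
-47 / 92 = -0.51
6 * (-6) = -36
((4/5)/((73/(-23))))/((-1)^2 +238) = -92/87235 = -0.00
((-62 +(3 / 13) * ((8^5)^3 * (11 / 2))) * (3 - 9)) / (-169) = 1585458733176.85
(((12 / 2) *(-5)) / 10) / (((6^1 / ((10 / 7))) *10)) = -1 / 14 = -0.07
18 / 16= 9 / 8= 1.12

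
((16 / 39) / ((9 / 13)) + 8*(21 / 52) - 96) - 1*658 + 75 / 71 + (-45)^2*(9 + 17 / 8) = 4342036609 / 199368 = 21779.00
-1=-1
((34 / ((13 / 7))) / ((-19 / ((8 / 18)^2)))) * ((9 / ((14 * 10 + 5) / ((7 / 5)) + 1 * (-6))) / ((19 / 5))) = -133280 / 28847871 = -0.00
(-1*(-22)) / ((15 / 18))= 132 / 5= 26.40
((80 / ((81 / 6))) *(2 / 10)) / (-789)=-32 / 21303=-0.00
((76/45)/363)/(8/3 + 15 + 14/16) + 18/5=8723498/2423025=3.60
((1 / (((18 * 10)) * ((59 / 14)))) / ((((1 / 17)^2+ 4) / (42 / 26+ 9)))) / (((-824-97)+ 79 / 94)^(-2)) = 69620272765645 / 23523702852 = 2959.58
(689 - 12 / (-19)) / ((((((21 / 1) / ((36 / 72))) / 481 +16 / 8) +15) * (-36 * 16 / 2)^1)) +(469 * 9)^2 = 801301157428945 / 44974368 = 17816840.86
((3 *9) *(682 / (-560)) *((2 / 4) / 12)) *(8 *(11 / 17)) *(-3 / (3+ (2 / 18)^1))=911493 / 133280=6.84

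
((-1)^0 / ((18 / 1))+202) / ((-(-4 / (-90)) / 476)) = -2164015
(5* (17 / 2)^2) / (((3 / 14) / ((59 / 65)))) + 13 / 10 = 1531.52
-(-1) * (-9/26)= -9/26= -0.35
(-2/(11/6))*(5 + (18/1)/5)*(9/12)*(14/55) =-5418/3025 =-1.79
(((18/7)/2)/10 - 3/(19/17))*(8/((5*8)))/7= -0.07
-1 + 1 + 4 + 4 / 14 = 30 / 7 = 4.29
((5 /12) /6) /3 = 0.02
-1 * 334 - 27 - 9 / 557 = -201086 / 557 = -361.02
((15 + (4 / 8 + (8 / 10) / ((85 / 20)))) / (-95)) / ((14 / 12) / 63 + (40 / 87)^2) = -60559569 / 84311075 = -0.72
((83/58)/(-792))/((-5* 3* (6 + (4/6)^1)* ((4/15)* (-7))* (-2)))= 83/17149440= 0.00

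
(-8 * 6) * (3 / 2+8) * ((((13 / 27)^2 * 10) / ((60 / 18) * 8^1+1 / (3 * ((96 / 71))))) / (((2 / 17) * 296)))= -8733920 / 7743249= -1.13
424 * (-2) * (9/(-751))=7632/751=10.16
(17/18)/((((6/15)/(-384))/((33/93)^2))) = -329120/2883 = -114.16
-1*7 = -7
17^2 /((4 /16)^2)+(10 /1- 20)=4614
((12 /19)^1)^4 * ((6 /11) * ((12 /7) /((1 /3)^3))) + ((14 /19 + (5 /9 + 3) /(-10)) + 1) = 2437722163 /451562265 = 5.40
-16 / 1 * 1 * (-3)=48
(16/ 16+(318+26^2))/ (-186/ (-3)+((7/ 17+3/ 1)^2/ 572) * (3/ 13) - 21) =534564745/ 22029814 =24.27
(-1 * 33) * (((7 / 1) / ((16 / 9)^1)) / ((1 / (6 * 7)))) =-43659 / 8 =-5457.38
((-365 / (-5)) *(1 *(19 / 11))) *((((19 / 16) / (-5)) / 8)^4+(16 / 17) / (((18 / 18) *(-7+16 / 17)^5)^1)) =-308869919899836006339 / 21394330702504263680000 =-0.01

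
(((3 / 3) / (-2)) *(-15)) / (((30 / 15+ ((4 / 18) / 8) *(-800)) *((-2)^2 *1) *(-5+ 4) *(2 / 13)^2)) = 1755 / 448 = 3.92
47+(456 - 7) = 496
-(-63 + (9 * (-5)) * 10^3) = 45063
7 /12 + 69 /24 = 83 /24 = 3.46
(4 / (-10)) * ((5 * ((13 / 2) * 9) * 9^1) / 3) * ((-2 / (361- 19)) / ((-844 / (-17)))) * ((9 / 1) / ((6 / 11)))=21879 / 32072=0.68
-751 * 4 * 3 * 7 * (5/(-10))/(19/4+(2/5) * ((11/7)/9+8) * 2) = 7948584/2845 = 2793.88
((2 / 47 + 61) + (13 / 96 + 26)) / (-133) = -393347 / 600096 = -0.66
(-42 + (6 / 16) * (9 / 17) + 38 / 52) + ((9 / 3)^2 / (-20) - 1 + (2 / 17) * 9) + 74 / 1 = 287637 / 8840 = 32.54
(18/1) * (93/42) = 279/7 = 39.86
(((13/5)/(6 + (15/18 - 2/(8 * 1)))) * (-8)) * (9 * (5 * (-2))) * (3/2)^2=50544/79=639.80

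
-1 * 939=-939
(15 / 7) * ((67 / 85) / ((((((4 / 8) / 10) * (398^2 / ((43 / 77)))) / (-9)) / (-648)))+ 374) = 291061577370 / 362863963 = 802.12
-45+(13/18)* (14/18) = -7199/162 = -44.44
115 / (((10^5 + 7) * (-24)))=-115 / 2400168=-0.00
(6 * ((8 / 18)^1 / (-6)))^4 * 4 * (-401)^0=1024 / 6561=0.16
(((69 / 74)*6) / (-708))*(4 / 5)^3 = -1104 / 272875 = -0.00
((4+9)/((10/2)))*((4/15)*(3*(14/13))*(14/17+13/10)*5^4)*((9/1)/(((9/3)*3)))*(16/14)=3397.65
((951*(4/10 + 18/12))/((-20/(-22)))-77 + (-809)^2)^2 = 4308499194227281/10000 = 430849919422.73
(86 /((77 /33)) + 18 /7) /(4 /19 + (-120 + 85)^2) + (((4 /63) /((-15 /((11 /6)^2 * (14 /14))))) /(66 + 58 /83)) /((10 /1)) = 352490234603 /10960609867200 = 0.03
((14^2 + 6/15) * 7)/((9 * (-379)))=-6874/17055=-0.40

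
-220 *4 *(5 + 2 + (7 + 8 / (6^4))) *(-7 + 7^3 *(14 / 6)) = -2376096800 / 243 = -9778176.13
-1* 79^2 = -6241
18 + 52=70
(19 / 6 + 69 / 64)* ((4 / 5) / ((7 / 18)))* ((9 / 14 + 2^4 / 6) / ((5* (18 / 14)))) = 22657 / 5040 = 4.50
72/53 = 1.36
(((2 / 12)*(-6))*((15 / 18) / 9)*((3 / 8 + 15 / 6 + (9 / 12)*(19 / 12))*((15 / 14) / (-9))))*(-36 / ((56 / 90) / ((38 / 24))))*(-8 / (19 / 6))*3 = 24375 / 784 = 31.09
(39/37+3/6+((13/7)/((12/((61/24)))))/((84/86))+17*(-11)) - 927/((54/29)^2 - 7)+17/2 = 799184433157/9307738944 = 85.86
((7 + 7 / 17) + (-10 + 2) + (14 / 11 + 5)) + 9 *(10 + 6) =27991 / 187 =149.68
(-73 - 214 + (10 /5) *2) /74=-3.82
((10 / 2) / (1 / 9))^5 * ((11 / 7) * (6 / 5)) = 2435771250 / 7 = 347967321.43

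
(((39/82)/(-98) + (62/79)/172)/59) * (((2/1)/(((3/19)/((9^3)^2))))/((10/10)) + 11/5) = -53347836485/1610599228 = -33.12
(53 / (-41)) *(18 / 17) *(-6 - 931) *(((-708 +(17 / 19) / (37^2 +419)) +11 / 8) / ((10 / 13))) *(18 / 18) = -1178113.77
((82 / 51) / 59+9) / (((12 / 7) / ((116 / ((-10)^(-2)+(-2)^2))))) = 551408900 / 3619827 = 152.33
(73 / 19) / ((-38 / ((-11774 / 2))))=429751 / 722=595.22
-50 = -50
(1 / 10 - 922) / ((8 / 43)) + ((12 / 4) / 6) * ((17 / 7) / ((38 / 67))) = -52700681 / 10640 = -4953.07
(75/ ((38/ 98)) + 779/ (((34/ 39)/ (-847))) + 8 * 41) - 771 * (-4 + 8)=-490576859/ 646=-759406.90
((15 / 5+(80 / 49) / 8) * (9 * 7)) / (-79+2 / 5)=-2355 / 917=-2.57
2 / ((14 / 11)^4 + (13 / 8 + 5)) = 234256 / 1083301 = 0.22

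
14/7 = 2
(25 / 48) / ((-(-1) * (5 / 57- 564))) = -475 / 514288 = -0.00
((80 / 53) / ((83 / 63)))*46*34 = 7882560 / 4399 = 1791.90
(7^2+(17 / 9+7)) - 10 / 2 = 476 / 9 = 52.89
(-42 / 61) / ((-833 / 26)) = 156 / 7259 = 0.02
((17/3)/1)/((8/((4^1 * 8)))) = 68/3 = 22.67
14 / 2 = 7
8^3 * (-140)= -71680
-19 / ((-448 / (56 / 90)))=0.03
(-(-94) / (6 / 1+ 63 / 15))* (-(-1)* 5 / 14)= 1175 / 357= 3.29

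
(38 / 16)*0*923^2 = 0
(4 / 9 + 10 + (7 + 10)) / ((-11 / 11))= -247 / 9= -27.44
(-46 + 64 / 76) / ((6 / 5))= -715 / 19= -37.63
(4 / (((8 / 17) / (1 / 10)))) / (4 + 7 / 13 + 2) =13 / 100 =0.13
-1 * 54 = -54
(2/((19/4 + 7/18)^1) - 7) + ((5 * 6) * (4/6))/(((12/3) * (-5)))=-1408/185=-7.61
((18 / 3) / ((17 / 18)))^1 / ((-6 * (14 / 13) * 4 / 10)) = -585 / 238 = -2.46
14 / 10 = 7 / 5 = 1.40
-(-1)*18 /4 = 9 /2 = 4.50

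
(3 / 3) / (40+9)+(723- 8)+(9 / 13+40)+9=487122 / 637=764.71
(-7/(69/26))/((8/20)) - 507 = -35438/69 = -513.59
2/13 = 0.15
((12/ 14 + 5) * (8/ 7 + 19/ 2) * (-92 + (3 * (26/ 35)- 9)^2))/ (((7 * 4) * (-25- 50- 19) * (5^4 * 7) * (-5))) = -0.00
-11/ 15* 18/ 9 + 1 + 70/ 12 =161/ 30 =5.37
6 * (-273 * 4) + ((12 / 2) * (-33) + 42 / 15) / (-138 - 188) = -5339392 / 815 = -6551.40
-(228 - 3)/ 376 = -225/ 376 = -0.60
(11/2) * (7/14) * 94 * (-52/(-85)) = 13442/85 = 158.14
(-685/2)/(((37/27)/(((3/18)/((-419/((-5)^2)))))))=154125/62012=2.49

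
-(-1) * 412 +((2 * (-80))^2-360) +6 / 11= 25652.55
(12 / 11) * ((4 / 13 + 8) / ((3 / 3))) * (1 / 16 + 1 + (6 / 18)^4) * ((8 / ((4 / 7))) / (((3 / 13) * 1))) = 19502 / 33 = 590.97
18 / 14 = 9 / 7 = 1.29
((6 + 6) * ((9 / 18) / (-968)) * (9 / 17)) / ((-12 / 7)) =63 / 32912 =0.00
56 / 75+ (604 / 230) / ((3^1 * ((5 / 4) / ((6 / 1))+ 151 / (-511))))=-9.30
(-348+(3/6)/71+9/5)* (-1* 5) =245797/142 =1730.96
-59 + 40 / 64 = -467 / 8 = -58.38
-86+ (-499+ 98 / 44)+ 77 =-11127 / 22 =-505.77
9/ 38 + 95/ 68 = 2111/ 1292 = 1.63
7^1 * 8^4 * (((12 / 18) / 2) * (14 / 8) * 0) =0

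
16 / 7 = 2.29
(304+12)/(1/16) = 5056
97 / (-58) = -97 / 58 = -1.67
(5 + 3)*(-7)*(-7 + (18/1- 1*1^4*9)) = -112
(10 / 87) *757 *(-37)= -280090 / 87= -3219.43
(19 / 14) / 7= 19 / 98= 0.19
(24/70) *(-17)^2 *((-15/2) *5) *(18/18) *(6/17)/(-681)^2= -1020/360703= -0.00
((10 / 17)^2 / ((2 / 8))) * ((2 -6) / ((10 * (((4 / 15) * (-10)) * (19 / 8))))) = 480 / 5491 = 0.09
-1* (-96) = 96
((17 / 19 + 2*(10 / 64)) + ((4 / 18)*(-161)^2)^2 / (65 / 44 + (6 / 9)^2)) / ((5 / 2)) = 35949246000047 / 5205240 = 6906357.06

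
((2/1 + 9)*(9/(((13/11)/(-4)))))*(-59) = 257004/13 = 19769.54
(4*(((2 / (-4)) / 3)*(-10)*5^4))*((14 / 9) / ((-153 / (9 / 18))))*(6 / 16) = -21875 / 2754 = -7.94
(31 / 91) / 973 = 31 / 88543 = 0.00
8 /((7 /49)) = 56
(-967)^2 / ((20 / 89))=83222921 / 20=4161146.05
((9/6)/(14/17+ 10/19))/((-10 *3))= -323/8720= -0.04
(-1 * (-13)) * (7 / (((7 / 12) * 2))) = 78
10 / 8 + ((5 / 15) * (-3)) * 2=-3 / 4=-0.75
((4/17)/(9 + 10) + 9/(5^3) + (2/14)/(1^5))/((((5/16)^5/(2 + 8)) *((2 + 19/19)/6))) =269374980096/176640625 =1524.99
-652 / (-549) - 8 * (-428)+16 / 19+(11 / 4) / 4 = 571905397 / 166896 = 3426.72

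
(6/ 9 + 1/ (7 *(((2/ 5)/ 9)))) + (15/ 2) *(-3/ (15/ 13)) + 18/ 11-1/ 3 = -3307/ 231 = -14.32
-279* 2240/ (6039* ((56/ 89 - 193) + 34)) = 1236032/ 1891549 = 0.65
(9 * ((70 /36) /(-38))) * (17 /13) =-595 /988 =-0.60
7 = 7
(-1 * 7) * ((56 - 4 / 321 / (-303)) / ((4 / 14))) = -133444934 / 97263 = -1372.00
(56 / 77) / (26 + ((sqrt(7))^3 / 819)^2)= 109512 / 3915131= 0.03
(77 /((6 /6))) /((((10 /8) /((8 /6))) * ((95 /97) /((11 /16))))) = 82159 /1425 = 57.66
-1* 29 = -29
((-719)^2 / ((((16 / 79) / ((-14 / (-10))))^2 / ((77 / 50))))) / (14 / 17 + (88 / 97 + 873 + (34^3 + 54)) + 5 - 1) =20073329993208877 / 21232118080000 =945.42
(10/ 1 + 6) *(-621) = -9936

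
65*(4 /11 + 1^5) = 975 /11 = 88.64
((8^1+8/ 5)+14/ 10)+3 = 14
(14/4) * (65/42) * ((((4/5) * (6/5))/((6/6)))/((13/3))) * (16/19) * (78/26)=288/95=3.03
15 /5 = 3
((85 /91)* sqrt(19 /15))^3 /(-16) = -466735* sqrt(285) /108514224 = -0.07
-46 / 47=-0.98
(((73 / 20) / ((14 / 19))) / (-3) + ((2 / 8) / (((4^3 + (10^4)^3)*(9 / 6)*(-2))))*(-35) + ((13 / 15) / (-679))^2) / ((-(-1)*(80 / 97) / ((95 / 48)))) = -13017644449310134824829 / 3285273600210257510400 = -3.96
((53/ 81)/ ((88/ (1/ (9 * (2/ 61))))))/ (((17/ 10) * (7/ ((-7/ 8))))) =-16165/ 8724672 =-0.00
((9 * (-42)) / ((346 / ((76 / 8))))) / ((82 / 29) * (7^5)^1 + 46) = -34713 / 159103256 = -0.00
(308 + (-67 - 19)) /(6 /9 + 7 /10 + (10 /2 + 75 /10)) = 1665 /104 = 16.01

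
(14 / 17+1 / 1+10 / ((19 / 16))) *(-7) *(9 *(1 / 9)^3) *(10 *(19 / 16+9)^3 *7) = -1170319415545 / 17860608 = -65525.17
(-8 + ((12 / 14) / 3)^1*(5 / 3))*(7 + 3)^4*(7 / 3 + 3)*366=-3084160000 / 21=-146864761.90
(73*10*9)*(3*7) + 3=137973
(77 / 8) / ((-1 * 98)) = -11 / 112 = -0.10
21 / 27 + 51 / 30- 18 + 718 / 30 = 757 / 90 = 8.41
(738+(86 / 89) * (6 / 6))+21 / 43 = 2829893 / 3827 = 739.45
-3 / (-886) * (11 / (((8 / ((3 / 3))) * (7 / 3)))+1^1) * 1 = 267 / 49616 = 0.01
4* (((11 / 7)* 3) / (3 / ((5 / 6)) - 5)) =-660 / 49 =-13.47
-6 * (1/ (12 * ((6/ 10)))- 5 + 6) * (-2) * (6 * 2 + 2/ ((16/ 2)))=2009/ 12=167.42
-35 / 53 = -0.66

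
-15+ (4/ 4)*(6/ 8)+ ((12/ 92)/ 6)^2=-7538/ 529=-14.25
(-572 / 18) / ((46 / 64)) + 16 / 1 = -5840 / 207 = -28.21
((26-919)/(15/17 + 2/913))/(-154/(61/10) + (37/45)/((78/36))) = 164867709435/4060845994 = 40.60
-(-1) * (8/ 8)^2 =1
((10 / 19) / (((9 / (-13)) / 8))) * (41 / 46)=-21320 / 3933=-5.42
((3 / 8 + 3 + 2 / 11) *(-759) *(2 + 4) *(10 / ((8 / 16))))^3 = -33998054208208875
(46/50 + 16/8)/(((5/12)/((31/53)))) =27156/6625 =4.10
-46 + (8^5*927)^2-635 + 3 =922697487875418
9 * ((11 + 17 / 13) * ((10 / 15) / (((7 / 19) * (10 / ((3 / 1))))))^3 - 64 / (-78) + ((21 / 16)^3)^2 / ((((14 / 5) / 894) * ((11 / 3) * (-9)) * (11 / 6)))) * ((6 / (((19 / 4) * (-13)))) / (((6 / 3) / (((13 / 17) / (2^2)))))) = 73898844684942357 / 36547297961574400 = 2.02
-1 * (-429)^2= -184041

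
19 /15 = 1.27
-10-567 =-577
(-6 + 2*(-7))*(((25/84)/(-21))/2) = 125/882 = 0.14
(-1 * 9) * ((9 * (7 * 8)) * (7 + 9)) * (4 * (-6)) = 1741824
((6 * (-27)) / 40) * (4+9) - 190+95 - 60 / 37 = -110461 / 740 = -149.27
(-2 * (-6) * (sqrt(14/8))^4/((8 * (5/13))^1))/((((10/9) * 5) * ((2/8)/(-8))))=-17199/250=-68.80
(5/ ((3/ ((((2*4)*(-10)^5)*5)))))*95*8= -5066666666.67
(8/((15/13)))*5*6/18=104/9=11.56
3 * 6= 18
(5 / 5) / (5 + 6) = 1 / 11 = 0.09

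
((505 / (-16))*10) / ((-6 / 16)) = 2525 / 3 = 841.67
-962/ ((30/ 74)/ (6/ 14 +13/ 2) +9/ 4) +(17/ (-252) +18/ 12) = -1156091681/ 2783844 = -415.29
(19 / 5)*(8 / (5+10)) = 152 / 75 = 2.03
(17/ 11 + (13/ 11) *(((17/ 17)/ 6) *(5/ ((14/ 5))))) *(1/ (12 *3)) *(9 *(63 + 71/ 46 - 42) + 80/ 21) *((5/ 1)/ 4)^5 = 1093833653125/ 32904216576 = 33.24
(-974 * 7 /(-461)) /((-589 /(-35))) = 0.88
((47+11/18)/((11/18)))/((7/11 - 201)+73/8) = -6856/16829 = -0.41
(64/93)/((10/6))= 64/155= 0.41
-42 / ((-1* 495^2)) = 14 / 81675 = 0.00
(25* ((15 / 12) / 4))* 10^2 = 781.25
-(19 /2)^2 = -361 /4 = -90.25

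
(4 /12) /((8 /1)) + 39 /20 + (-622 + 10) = -73201 /120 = -610.01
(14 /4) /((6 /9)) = 21 /4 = 5.25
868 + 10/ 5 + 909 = 1779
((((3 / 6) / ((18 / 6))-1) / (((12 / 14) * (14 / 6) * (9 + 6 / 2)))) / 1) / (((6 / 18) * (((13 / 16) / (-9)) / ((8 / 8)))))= 15 / 13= 1.15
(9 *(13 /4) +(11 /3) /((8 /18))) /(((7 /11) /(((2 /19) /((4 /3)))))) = 2475 /532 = 4.65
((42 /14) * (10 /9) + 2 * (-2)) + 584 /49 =1654 /147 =11.25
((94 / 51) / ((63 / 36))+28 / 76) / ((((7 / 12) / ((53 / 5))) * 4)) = 511079 / 79135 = 6.46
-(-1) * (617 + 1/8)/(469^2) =0.00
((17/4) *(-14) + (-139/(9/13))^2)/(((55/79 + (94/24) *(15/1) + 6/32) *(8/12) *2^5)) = 515147861/16281432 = 31.64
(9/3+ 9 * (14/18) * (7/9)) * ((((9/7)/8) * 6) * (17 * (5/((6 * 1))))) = 1615/14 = 115.36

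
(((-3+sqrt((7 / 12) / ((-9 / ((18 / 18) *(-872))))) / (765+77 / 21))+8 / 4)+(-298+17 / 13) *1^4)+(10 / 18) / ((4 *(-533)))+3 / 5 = -28503061 / 95940+sqrt(4578) / 6918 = -297.08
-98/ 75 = -1.31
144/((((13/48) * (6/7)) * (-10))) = -4032/65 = -62.03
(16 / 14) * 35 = 40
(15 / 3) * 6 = 30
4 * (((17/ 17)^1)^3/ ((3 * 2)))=2/ 3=0.67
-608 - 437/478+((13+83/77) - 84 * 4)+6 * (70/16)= -66588407/73612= -904.59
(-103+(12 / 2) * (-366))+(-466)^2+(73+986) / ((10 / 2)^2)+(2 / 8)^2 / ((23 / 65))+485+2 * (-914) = 1964720137 / 9200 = 213556.54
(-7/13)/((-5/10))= 14/13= 1.08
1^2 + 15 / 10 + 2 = 9 / 2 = 4.50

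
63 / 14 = 9 / 2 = 4.50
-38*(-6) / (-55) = -228 / 55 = -4.15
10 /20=1 /2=0.50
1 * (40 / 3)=40 / 3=13.33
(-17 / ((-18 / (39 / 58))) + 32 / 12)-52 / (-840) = 40969 / 12180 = 3.36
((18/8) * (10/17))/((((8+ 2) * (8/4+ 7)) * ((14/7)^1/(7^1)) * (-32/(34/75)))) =-7/9600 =-0.00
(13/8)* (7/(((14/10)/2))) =65/4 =16.25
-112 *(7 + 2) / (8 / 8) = -1008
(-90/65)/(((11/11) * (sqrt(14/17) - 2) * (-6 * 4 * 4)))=-0.01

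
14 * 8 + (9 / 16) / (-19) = 34039 / 304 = 111.97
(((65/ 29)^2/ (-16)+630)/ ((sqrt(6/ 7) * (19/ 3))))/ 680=0.16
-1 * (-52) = 52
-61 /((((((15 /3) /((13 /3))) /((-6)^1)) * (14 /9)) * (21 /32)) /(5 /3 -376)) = -116315.30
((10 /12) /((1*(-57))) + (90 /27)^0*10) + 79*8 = 641.99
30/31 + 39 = 1239/31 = 39.97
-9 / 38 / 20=-9 / 760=-0.01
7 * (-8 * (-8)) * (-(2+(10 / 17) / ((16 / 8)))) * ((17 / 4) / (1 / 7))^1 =-30576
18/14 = 9/7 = 1.29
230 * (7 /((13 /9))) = 14490 /13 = 1114.62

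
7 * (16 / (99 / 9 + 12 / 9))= 336 / 37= 9.08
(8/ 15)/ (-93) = -8/ 1395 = -0.01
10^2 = 100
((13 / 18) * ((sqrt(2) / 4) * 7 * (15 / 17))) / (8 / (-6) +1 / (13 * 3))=-5915 * sqrt(2) / 6936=-1.21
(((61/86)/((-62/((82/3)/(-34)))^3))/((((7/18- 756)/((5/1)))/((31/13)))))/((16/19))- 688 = -9483583293518727499/13784278042324608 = -688.00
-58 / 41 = -1.41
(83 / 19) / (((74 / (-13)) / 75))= -57.56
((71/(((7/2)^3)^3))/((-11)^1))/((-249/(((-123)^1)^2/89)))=183323136/3279013043999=0.00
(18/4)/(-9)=-1/2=-0.50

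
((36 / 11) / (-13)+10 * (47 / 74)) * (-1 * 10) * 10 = -3227300 / 5291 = -609.96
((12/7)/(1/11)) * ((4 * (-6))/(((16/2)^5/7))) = -99/1024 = -0.10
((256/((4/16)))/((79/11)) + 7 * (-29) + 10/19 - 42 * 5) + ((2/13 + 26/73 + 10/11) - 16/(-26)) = -4197033735/15668939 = -267.86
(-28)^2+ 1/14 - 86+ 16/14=9789/14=699.21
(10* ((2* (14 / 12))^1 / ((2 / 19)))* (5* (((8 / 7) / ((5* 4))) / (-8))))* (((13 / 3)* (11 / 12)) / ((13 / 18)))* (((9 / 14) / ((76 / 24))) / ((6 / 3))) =-495 / 112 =-4.42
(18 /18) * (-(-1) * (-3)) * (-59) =177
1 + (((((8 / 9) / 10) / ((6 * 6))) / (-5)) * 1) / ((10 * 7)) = 1.00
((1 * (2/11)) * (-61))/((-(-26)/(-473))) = 2623/13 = 201.77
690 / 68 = 345 / 34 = 10.15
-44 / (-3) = 44 / 3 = 14.67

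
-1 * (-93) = 93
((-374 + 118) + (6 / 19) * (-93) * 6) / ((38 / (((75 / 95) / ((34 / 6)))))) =-184770 / 116603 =-1.58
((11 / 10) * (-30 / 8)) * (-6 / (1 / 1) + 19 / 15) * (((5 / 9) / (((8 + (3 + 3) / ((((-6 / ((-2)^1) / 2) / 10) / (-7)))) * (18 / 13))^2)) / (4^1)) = 131989 / 6903595008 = 0.00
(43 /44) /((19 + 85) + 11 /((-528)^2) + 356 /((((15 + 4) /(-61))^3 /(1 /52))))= -2208488256 /276957647537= -0.01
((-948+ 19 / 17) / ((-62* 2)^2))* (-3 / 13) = 48291 / 3398096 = 0.01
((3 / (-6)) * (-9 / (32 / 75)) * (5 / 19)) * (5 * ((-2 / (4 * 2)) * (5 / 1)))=-84375 / 4864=-17.35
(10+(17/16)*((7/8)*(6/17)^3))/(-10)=-46429/46240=-1.00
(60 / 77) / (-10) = -6 / 77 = -0.08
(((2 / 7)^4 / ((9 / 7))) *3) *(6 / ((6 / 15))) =80 / 343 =0.23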